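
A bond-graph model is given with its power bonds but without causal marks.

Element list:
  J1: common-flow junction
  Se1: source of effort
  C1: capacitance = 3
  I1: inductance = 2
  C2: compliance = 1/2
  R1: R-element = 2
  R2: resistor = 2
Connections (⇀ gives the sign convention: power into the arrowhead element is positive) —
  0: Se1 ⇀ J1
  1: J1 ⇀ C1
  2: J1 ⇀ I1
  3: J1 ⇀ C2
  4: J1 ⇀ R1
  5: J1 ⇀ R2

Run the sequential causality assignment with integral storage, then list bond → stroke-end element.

β0 |J1
β1 |J1
β2 |I1
β3 |J1
β4 |J1
β5 |J1

b0 stroke→J1  (Se1: effort source, stroke at far end)
b1 stroke→J1  (prefer integral on C1)
b2 stroke→I1  (prefer integral on I1)
b3 stroke→J1  (1-jn J1 has f-setter on 2)
b4 stroke→J1  (common-f at J1 fixed by 2)
b5 stroke→J1  (1-jn J1 has f-setter on 2)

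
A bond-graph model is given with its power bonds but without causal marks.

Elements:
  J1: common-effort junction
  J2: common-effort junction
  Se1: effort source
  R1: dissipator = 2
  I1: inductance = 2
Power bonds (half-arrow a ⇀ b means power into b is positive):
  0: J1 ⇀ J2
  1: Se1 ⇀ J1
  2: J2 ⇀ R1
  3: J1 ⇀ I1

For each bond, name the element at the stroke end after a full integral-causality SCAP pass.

β0 |J2
β1 |J1
β2 |R1
β3 |I1

b1 |J1  (Se1 (Se) sets effort on bond)
b0 |J2  (0-jn J1 has e-setter on 1)
b3 |I1  (common-e at J1 fixed by 1)
b2 |R1  (0-jn J2 has e-setter on 0)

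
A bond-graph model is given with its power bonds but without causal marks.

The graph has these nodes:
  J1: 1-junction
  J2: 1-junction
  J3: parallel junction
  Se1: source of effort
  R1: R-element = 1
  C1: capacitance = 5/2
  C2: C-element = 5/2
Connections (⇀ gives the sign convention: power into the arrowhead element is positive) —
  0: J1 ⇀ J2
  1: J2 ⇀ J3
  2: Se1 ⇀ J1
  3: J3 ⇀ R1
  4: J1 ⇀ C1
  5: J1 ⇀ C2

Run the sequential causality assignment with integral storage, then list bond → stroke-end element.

b0 stroke→J2
b1 stroke→J3
b2 stroke→J1
b3 stroke→R1
b4 stroke→J1
b5 stroke→J1

b2 →J1  (source Se1 imposes e)
b4 →J1  (C1: C, integral causality)
b5 →J1  (prefer integral on C2)
b0 →J2  (J1 needs exactly one f-in)
b1 →J3  (J2 needs exactly one f-in)
b3 →R1  (0-jn J3 has e-setter on 1)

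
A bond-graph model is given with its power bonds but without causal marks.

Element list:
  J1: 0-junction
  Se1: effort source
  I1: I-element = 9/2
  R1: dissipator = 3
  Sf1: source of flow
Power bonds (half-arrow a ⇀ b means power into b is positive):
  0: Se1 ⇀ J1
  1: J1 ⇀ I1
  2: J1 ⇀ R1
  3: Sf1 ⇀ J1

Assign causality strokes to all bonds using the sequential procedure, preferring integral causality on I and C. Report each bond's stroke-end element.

bond 0 |J1  (Se1: effort source, stroke at far end)
bond 3 |Sf1  (source Sf1 imposes f)
bond 1 |I1  (0-jn J1 has e-setter on 0)
bond 2 |R1  (J1 effort already set via bond 0)

β0 stroke→J1
β1 stroke→I1
β2 stroke→R1
β3 stroke→Sf1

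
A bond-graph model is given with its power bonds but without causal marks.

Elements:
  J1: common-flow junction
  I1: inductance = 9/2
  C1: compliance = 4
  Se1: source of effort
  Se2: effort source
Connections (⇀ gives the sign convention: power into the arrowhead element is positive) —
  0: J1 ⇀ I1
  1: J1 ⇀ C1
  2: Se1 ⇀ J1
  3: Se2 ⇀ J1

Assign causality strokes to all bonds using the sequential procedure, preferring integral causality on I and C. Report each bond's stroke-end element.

b0 |I1
b1 |J1
b2 |J1
b3 |J1

β2 →J1  (source Se1 imposes e)
β3 →J1  (Se2 (Se) sets effort on bond)
β0 →I1  (I1 integral (f out))
β1 →J1  (common-f at J1 fixed by 0)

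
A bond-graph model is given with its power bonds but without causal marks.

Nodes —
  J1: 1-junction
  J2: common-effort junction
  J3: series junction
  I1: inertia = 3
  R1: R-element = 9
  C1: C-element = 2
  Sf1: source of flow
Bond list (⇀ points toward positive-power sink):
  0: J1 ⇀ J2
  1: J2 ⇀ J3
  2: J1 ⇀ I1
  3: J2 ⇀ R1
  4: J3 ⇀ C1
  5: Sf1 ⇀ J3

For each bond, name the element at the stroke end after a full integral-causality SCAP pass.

β5 |Sf1  (Sf1 (Sf) sets flow on bond)
β1 |J3  (1-jn J3 has f-setter on 5)
β4 |J3  (common-f at J3 fixed by 5)
β2 |I1  (I1: I, integral causality)
β0 |J1  (common-f at J1 fixed by 2)
β3 |J2  (only one effort-in slot at J2)

#0 stroke at J1
#1 stroke at J3
#2 stroke at I1
#3 stroke at J2
#4 stroke at J3
#5 stroke at Sf1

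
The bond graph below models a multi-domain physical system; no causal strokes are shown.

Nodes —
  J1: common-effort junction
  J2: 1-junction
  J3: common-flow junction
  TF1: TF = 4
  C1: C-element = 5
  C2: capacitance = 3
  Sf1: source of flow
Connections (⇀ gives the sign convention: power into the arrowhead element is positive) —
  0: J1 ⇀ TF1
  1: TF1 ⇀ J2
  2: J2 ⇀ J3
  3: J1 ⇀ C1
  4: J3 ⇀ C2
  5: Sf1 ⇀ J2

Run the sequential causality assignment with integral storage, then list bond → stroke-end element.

#0 |TF1
#1 |J2
#2 |J2
#3 |J1
#4 |J3
#5 |Sf1

β5 stroke at Sf1  (Sf1 fixes flow; stroke at Sf1)
β1 stroke at J2  (J2: bond 5 brought flow, rest push out)
β2 stroke at J2  (common-f at J2 fixed by 5)
β4 stroke at J3  (J3: bond 2 brought flow, rest push out)
β0 stroke at TF1  (TF1 one-in-one-out from 1)
β3 stroke at J1  (only one effort-in slot at J1)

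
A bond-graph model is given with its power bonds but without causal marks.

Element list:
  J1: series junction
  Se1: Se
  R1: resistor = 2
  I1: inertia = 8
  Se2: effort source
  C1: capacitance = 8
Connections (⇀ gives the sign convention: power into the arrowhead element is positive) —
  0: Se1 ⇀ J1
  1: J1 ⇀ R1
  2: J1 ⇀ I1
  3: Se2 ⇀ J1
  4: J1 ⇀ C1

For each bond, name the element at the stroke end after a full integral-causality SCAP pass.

bond 0 →J1
bond 1 →J1
bond 2 →I1
bond 3 →J1
bond 4 →J1

b0 stroke at J1  (source Se1 imposes e)
b3 stroke at J1  (source Se2 imposes e)
b2 stroke at I1  (I1 outputs flow p/I1)
b1 stroke at J1  (J1 flow already set via bond 2)
b4 stroke at J1  (common-f at J1 fixed by 2)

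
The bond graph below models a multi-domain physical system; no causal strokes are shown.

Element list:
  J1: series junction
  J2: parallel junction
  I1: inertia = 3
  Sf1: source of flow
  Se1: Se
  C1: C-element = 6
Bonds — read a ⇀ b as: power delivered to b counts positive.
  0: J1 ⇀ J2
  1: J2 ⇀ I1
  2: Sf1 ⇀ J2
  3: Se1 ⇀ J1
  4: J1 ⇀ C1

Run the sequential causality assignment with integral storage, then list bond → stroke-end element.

bond 0 |J2
bond 1 |I1
bond 2 |Sf1
bond 3 |J1
bond 4 |J1

bond 2 →Sf1  (source Sf1 imposes f)
bond 3 →J1  (source Se1 imposes e)
bond 1 →I1  (I1 integral (f out))
bond 0 →J2  (J2 needs exactly one e-in)
bond 4 →J1  (J1: bond 0 brought flow, rest push out)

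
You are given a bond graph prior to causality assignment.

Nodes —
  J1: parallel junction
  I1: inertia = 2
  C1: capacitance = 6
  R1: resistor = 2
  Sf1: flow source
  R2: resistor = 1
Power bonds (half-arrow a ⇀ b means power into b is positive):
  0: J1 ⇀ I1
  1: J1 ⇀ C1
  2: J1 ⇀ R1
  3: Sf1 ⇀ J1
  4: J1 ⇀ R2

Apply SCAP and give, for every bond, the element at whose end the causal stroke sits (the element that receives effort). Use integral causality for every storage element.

bond 0 stroke at I1
bond 1 stroke at J1
bond 2 stroke at R1
bond 3 stroke at Sf1
bond 4 stroke at R2

β3 stroke at Sf1  (Sf1: flow source, stroke at near end)
β0 stroke at I1  (prefer integral on I1)
β1 stroke at J1  (prefer integral on C1)
β2 stroke at R1  (common-e at J1 fixed by 1)
β4 stroke at R2  (common-e at J1 fixed by 1)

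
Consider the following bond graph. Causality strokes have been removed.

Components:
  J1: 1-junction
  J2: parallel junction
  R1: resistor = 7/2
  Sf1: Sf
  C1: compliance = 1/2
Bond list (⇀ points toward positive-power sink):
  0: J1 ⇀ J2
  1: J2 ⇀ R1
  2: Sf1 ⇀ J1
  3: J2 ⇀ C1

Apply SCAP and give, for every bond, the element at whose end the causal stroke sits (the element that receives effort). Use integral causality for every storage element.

bond 0 stroke at J1
bond 1 stroke at R1
bond 2 stroke at Sf1
bond 3 stroke at J2

b2 →Sf1  (source Sf1 imposes f)
b0 →J1  (1-jn J1 has f-setter on 2)
b3 →J2  (C1 integral (e out))
b1 →R1  (0-jn J2 has e-setter on 3)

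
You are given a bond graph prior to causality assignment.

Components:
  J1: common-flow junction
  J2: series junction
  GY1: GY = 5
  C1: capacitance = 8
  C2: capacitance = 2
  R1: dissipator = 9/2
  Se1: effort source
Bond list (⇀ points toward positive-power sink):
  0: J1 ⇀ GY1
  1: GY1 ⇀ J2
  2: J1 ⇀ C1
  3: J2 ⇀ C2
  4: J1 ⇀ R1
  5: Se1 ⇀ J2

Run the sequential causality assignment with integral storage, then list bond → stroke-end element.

bond 5 stroke at J2  (Se1 (Se) sets effort on bond)
bond 2 stroke at J1  (C1 outputs effort q/C1)
bond 3 stroke at J2  (C2: C, integral causality)
bond 1 stroke at GY1  (only one flow-in slot at J2)
bond 0 stroke at GY1  (GY1 both-in/both-out from 1)
bond 4 stroke at J1  (J1: bond 0 brought flow, rest push out)

#0 |GY1
#1 |GY1
#2 |J1
#3 |J2
#4 |J1
#5 |J2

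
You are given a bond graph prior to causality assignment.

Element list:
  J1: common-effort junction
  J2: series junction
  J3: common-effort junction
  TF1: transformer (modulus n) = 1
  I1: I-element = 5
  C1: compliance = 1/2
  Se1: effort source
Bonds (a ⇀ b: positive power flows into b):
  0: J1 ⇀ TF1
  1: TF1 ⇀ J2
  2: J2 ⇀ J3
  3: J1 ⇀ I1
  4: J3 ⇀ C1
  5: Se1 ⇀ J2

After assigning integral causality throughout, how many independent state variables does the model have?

2  (C1, I1 all integral)

bond 5 →J2  (Se1 (Se) sets effort on bond)
bond 3 →I1  (I1: I, integral causality)
bond 0 →J1  (J1: last free bond brings effort in)
bond 1 →TF1  (through TF1, causality passes straight; one stroke at TF1)
bond 2 →J2  (J2 flow already set via bond 1)
bond 4 →J3  (closing 0-jn rule on J3)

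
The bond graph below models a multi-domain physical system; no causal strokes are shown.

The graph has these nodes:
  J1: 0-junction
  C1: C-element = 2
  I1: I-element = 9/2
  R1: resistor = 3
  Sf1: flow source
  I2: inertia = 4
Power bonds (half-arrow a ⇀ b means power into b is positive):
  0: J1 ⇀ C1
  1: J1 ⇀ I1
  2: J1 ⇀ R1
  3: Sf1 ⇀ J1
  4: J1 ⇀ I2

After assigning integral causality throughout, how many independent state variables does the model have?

β3 |Sf1  (Sf1 fixes flow; stroke at Sf1)
β0 |J1  (C1 outputs effort q/C1)
β1 |I1  (J1: bond 0 brought effort, rest push out)
β2 |R1  (J1 effort already set via bond 0)
β4 |I2  (J1 effort already set via bond 0)

3  (C1, I1, I2 all integral)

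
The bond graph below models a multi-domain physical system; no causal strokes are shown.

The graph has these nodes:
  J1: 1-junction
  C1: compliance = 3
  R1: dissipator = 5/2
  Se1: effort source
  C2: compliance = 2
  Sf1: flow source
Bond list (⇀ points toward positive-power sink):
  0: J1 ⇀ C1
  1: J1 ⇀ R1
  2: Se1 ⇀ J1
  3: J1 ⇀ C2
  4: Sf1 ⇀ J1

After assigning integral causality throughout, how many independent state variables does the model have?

bond 2 →J1  (Se1 fixes effort; stroke away)
bond 4 →Sf1  (Sf1 fixes flow; stroke at Sf1)
bond 0 →J1  (J1: bond 4 brought flow, rest push out)
bond 1 →J1  (common-f at J1 fixed by 4)
bond 3 →J1  (J1 flow already set via bond 4)

2  (C1, C2 all integral)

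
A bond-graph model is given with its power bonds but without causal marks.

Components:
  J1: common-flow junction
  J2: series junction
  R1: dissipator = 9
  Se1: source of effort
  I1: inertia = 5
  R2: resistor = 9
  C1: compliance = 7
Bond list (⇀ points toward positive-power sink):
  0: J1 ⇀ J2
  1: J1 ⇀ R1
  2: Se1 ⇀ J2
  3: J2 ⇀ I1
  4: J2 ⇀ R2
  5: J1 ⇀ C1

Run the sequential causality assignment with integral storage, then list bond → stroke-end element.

β2 stroke at J2  (source Se1 imposes e)
β3 stroke at I1  (prefer integral on I1)
β0 stroke at J2  (J2 flow already set via bond 3)
β4 stroke at J2  (common-f at J2 fixed by 3)
β1 stroke at J1  (J1 flow already set via bond 0)
β5 stroke at J1  (1-jn J1 has f-setter on 0)

b0 stroke→J2
b1 stroke→J1
b2 stroke→J2
b3 stroke→I1
b4 stroke→J2
b5 stroke→J1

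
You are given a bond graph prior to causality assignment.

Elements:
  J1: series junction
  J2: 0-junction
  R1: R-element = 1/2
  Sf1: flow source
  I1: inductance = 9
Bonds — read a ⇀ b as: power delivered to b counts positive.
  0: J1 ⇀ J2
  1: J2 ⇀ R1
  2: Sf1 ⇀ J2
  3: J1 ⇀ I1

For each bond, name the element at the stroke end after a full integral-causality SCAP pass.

bond 2 |Sf1  (source Sf1 imposes f)
bond 3 |I1  (I1: I, integral causality)
bond 0 |J1  (common-f at J1 fixed by 3)
bond 1 |J2  (J2: last free bond brings effort in)

b0 |J1
b1 |J2
b2 |Sf1
b3 |I1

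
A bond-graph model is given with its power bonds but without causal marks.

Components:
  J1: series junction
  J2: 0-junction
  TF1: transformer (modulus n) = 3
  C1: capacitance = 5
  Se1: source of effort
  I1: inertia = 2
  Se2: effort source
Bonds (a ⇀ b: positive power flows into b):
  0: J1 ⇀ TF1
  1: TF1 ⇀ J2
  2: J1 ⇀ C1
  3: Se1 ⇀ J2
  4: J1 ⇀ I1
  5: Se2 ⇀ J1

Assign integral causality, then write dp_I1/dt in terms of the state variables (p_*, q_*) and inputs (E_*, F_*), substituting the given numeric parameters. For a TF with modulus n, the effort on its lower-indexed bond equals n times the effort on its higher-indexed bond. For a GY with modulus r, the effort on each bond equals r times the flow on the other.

b3 |J2  (source Se1 imposes e)
b5 |J1  (Se2 fixes effort; stroke away)
b1 |TF1  (common-e at J2 fixed by 3)
b0 |J1  (TF1 one-in-one-out from 1)
b2 |J1  (C1: C, integral causality)
b4 |I1  (J1 needs exactly one f-in)

dp_I1/dt = -3*E_Se1 + E_Se2 - q_C1/5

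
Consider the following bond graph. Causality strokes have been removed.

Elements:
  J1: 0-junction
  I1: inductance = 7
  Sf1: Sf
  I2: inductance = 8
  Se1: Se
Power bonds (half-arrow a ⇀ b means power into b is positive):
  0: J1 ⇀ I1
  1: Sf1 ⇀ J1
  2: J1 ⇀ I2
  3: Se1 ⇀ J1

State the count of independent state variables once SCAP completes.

b1 stroke→Sf1  (source Sf1 imposes f)
b3 stroke→J1  (Se1: effort source, stroke at far end)
b0 stroke→I1  (common-e at J1 fixed by 3)
b2 stroke→I2  (0-jn J1 has e-setter on 3)

2  (I1, I2 all integral)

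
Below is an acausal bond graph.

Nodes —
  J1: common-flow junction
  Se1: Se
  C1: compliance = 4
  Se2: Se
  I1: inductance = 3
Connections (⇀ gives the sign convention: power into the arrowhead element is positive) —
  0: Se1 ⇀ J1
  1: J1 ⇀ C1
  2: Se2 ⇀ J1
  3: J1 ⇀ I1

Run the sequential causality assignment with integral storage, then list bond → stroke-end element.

β0 →J1  (Se1: effort source, stroke at far end)
β2 →J1  (Se2 (Se) sets effort on bond)
β1 →J1  (C1 outputs effort q/C1)
β3 →I1  (closing 1-jn rule on J1)

bond 0 stroke→J1
bond 1 stroke→J1
bond 2 stroke→J1
bond 3 stroke→I1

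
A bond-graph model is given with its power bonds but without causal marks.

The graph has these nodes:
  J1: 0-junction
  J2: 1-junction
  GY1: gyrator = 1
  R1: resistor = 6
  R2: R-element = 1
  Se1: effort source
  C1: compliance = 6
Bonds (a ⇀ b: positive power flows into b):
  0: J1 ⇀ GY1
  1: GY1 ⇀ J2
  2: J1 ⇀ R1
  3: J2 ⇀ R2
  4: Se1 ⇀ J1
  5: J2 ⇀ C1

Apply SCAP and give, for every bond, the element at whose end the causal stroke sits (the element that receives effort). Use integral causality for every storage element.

bond 4 →J1  (Se1 (Se) sets effort on bond)
bond 0 →GY1  (J1: bond 4 brought effort, rest push out)
bond 2 →R1  (J1: bond 4 brought effort, rest push out)
bond 1 →GY1  (through GY1, causality inverts; strokes same side of GY1)
bond 3 →J2  (J2: bond 1 brought flow, rest push out)
bond 5 →J2  (J2: bond 1 brought flow, rest push out)

b0 →GY1
b1 →GY1
b2 →R1
b3 →J2
b4 →J1
b5 →J2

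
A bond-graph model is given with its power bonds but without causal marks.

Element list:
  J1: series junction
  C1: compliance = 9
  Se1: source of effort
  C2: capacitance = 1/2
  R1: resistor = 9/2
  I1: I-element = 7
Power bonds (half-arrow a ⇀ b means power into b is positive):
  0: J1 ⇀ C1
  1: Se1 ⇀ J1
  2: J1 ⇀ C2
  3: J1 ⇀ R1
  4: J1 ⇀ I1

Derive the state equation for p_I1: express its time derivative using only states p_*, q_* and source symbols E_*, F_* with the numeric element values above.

#1 |J1  (Se1: effort source, stroke at far end)
#0 |J1  (C1 integral (e out))
#2 |J1  (prefer integral on C2)
#4 |I1  (I1: I, integral causality)
#3 |J1  (J1: bond 4 brought flow, rest push out)

dp_I1/dt = E_Se1 - 9*p_I1/14 - q_C1/9 - 2*q_C2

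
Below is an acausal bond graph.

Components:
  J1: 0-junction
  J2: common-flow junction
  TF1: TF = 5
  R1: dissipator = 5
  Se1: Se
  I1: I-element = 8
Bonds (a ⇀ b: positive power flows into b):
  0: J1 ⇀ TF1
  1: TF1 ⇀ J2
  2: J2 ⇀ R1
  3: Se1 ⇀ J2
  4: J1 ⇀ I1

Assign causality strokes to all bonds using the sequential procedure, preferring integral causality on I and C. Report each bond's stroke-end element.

bond 0 →J1
bond 1 →TF1
bond 2 →J2
bond 3 →J2
bond 4 →I1

β3 stroke→J2  (source Se1 imposes e)
β4 stroke→I1  (I1 outputs flow p/I1)
β0 stroke→J1  (closing 0-jn rule on J1)
β1 stroke→TF1  (through TF1, causality passes straight; one stroke at TF1)
β2 stroke→J2  (J2 flow already set via bond 1)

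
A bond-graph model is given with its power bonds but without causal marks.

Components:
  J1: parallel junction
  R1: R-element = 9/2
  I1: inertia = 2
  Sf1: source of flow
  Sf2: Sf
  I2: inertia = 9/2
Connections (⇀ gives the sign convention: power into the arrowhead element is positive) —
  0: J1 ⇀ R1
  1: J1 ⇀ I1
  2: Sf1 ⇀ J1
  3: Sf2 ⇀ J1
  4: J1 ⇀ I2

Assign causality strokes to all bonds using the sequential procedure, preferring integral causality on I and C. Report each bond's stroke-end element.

#2 |Sf1  (Sf1: flow source, stroke at near end)
#3 |Sf2  (Sf2: flow source, stroke at near end)
#1 |I1  (prefer integral on I1)
#4 |I2  (I2 integral (f out))
#0 |J1  (J1: last free bond brings effort in)

β0 stroke at J1
β1 stroke at I1
β2 stroke at Sf1
β3 stroke at Sf2
β4 stroke at I2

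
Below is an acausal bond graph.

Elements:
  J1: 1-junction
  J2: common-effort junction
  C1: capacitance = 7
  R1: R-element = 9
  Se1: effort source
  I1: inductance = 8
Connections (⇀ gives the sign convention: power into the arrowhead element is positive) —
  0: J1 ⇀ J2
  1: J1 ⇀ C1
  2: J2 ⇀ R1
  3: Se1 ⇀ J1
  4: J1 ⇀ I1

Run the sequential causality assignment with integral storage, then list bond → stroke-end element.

bond 3 stroke→J1  (source Se1 imposes e)
bond 1 stroke→J1  (prefer integral on C1)
bond 4 stroke→I1  (prefer integral on I1)
bond 0 stroke→J1  (1-jn J1 has f-setter on 4)
bond 2 stroke→J2  (only one effort-in slot at J2)

bond 0 stroke at J1
bond 1 stroke at J1
bond 2 stroke at J2
bond 3 stroke at J1
bond 4 stroke at I1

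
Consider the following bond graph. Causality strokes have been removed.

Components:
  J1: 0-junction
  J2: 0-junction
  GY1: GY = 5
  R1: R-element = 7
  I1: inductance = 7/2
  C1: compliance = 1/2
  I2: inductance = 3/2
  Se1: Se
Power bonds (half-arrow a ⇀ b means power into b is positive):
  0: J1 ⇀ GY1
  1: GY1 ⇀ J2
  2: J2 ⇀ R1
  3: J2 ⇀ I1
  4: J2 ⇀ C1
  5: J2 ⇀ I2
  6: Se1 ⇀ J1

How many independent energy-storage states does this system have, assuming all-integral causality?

b6 stroke→J1  (source Se1 imposes e)
b0 stroke→GY1  (J1: bond 6 brought effort, rest push out)
b1 stroke→GY1  (GY1: gyrator matches bond 0)
b3 stroke→I1  (I1: I, integral causality)
b4 stroke→J2  (prefer integral on C1)
b2 stroke→R1  (0-jn J2 has e-setter on 4)
b5 stroke→I2  (0-jn J2 has e-setter on 4)

3  (C1, I1, I2 all integral)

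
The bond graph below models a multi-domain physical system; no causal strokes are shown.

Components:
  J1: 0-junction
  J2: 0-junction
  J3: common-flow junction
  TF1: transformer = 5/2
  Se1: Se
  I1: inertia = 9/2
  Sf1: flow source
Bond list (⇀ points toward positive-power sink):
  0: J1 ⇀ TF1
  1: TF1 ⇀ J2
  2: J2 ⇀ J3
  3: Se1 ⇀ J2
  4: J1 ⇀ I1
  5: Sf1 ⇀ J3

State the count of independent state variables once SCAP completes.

b3 stroke at J2  (Se1: effort source, stroke at far end)
b5 stroke at Sf1  (Sf1: flow source, stroke at near end)
b1 stroke at TF1  (0-jn J2 has e-setter on 3)
b2 stroke at J3  (J2: bond 3 brought effort, rest push out)
b0 stroke at J1  (TF1: transformer flips bond 1)
b4 stroke at I1  (J1 effort already set via bond 0)

1  (I1 all integral)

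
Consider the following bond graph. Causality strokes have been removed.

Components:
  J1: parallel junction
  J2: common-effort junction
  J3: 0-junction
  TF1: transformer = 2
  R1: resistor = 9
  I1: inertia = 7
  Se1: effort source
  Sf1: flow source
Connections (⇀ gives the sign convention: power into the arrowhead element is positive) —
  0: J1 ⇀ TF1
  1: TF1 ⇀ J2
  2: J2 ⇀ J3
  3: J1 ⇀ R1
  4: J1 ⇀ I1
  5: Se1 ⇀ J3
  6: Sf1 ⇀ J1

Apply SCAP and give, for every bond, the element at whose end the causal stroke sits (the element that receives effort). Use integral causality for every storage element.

bond 5 stroke at J3  (source Se1 imposes e)
bond 6 stroke at Sf1  (Sf1 fixes flow; stroke at Sf1)
bond 2 stroke at J2  (J3 effort already set via bond 5)
bond 1 stroke at TF1  (J2: bond 2 brought effort, rest push out)
bond 0 stroke at J1  (TF1 one-in-one-out from 1)
bond 3 stroke at R1  (common-e at J1 fixed by 0)
bond 4 stroke at I1  (J1: bond 0 brought effort, rest push out)

b0 →J1
b1 →TF1
b2 →J2
b3 →R1
b4 →I1
b5 →J3
b6 →Sf1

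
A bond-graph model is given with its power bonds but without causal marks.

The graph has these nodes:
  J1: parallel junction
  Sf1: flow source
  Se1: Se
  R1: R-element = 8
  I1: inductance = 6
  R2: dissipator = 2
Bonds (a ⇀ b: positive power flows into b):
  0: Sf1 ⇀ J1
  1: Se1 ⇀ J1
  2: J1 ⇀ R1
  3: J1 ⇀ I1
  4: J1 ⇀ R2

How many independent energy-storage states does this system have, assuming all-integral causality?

bond 0 →Sf1  (source Sf1 imposes f)
bond 1 →J1  (Se1: effort source, stroke at far end)
bond 2 →R1  (0-jn J1 has e-setter on 1)
bond 3 →I1  (0-jn J1 has e-setter on 1)
bond 4 →R2  (J1: bond 1 brought effort, rest push out)

1  (I1 all integral)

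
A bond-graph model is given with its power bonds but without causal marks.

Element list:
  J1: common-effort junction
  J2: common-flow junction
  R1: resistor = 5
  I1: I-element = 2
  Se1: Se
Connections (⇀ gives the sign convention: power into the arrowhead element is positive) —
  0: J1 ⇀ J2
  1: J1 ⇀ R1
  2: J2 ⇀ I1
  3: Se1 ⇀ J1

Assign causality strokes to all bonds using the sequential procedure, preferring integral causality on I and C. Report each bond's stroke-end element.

b3 →J1  (Se1 (Se) sets effort on bond)
b0 →J2  (J1: bond 3 brought effort, rest push out)
b1 →R1  (common-e at J1 fixed by 3)
b2 →I1  (closing 1-jn rule on J2)

bond 0 |J2
bond 1 |R1
bond 2 |I1
bond 3 |J1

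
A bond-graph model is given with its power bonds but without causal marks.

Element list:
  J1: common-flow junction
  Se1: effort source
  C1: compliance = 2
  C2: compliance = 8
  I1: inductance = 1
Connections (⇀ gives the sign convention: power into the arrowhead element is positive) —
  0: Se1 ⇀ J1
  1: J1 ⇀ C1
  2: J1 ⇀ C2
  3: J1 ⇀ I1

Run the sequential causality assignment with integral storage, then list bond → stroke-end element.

bond 0 →J1  (Se1: effort source, stroke at far end)
bond 1 →J1  (C1 integral (e out))
bond 2 →J1  (C2: C, integral causality)
bond 3 →I1  (J1 needs exactly one f-in)

bond 0 |J1
bond 1 |J1
bond 2 |J1
bond 3 |I1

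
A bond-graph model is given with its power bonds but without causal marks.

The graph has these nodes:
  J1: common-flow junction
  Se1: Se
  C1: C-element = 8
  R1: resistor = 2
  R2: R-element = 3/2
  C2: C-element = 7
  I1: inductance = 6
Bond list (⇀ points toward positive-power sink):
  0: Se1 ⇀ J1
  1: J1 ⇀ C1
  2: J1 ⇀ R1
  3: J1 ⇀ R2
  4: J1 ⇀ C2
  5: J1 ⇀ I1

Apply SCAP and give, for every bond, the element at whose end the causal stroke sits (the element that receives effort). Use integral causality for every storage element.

β0 |J1  (Se1: effort source, stroke at far end)
β1 |J1  (C1: C, integral causality)
β4 |J1  (C2 outputs effort q/C2)
β5 |I1  (I1: I, integral causality)
β2 |J1  (common-f at J1 fixed by 5)
β3 |J1  (common-f at J1 fixed by 5)

b0 →J1
b1 →J1
b2 →J1
b3 →J1
b4 →J1
b5 →I1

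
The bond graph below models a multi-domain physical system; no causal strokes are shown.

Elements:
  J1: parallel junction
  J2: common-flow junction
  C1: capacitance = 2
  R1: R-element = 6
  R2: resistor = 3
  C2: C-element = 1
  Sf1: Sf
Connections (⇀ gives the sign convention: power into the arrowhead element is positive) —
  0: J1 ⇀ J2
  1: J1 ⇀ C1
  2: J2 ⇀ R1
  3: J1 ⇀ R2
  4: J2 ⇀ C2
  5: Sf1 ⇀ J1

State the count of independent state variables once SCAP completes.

bond 5 stroke at Sf1  (Sf1 fixes flow; stroke at Sf1)
bond 1 stroke at J1  (C1: C, integral causality)
bond 0 stroke at J2  (0-jn J1 has e-setter on 1)
bond 3 stroke at R2  (J1: bond 1 brought effort, rest push out)
bond 4 stroke at J2  (C2 integral (e out))
bond 2 stroke at R1  (J2 needs exactly one f-in)

2  (C1, C2 all integral)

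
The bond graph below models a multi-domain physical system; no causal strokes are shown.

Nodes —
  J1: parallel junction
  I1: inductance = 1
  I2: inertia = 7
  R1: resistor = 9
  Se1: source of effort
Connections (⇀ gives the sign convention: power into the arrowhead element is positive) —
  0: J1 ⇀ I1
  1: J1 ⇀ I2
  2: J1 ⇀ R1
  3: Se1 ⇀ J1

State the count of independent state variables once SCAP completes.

2  (I1, I2 all integral)

β3 stroke→J1  (source Se1 imposes e)
β0 stroke→I1  (common-e at J1 fixed by 3)
β1 stroke→I2  (0-jn J1 has e-setter on 3)
β2 stroke→R1  (0-jn J1 has e-setter on 3)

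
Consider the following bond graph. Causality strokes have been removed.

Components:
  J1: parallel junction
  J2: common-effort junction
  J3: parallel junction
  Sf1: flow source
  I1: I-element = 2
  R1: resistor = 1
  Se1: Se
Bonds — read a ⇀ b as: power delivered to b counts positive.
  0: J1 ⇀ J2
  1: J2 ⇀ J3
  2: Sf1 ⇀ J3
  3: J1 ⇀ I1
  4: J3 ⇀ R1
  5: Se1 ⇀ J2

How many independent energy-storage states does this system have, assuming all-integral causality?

1  (I1 all integral)

β2 |Sf1  (Sf1 fixes flow; stroke at Sf1)
β5 |J2  (Se1: effort source, stroke at far end)
β0 |J1  (common-e at J2 fixed by 5)
β1 |J3  (J2: bond 5 brought effort, rest push out)
β4 |R1  (J3: bond 1 brought effort, rest push out)
β3 |I1  (J1: bond 0 brought effort, rest push out)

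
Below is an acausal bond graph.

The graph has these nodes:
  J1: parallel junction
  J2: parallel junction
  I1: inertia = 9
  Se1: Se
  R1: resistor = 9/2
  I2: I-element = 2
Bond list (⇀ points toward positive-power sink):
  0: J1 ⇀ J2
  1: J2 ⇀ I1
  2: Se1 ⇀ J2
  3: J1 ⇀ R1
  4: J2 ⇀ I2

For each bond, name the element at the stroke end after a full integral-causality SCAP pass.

#0 |J1
#1 |I1
#2 |J2
#3 |R1
#4 |I2

b2 |J2  (Se1 fixes effort; stroke away)
b0 |J1  (J2: bond 2 brought effort, rest push out)
b1 |I1  (J2: bond 2 brought effort, rest push out)
b4 |I2  (common-e at J2 fixed by 2)
b3 |R1  (common-e at J1 fixed by 0)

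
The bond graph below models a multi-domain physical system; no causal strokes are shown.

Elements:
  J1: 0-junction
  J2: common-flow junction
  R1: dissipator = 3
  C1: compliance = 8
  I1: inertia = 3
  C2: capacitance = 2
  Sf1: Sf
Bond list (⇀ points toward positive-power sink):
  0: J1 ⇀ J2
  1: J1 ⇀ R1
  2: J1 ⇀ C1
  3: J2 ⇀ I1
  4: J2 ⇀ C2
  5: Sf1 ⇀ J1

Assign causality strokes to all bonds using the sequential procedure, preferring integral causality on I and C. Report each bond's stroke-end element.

b5 |Sf1  (Sf1 fixes flow; stroke at Sf1)
b2 |J1  (C1 integral (e out))
b0 |J2  (0-jn J1 has e-setter on 2)
b1 |R1  (J1: bond 2 brought effort, rest push out)
b3 |I1  (I1 integral (f out))
b4 |J2  (1-jn J2 has f-setter on 3)

bond 0 stroke at J2
bond 1 stroke at R1
bond 2 stroke at J1
bond 3 stroke at I1
bond 4 stroke at J2
bond 5 stroke at Sf1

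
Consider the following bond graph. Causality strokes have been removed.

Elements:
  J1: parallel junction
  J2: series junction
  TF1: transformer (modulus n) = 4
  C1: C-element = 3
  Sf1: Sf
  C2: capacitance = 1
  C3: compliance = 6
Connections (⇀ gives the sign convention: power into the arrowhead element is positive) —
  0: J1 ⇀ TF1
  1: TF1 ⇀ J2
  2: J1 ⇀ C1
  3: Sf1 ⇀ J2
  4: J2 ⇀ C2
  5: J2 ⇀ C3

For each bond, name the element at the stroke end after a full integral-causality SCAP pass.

#3 |Sf1  (source Sf1 imposes f)
#1 |J2  (common-f at J2 fixed by 3)
#4 |J2  (common-f at J2 fixed by 3)
#5 |J2  (J2 flow already set via bond 3)
#0 |TF1  (TF1: transformer flips bond 1)
#2 |J1  (J1 needs exactly one e-in)

bond 0 |TF1
bond 1 |J2
bond 2 |J1
bond 3 |Sf1
bond 4 |J2
bond 5 |J2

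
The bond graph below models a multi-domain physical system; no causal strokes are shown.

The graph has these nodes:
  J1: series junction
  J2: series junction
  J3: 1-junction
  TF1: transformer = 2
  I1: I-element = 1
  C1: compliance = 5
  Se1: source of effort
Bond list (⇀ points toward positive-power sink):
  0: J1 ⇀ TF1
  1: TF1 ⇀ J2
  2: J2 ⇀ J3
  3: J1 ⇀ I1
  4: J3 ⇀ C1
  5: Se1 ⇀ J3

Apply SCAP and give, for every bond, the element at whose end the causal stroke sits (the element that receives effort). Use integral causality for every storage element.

#0 stroke→J1
#1 stroke→TF1
#2 stroke→J2
#3 stroke→I1
#4 stroke→J3
#5 stroke→J3

bond 5 stroke→J3  (source Se1 imposes e)
bond 3 stroke→I1  (I1 integral (f out))
bond 0 stroke→J1  (J1: bond 3 brought flow, rest push out)
bond 1 stroke→TF1  (TF1 one-in-one-out from 0)
bond 2 stroke→J2  (1-jn J2 has f-setter on 1)
bond 4 stroke→J3  (J3: bond 2 brought flow, rest push out)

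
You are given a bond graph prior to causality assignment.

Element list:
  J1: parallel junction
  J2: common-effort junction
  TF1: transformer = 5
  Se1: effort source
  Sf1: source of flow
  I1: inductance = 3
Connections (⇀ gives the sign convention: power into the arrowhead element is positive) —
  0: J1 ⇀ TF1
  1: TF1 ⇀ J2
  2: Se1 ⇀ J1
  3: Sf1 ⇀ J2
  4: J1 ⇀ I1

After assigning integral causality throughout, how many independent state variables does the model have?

b2 stroke→J1  (Se1 (Se) sets effort on bond)
b3 stroke→Sf1  (source Sf1 imposes f)
b0 stroke→TF1  (J1 effort already set via bond 2)
b4 stroke→I1  (J1 effort already set via bond 2)
b1 stroke→J2  (J2: last free bond brings effort in)

1  (I1 all integral)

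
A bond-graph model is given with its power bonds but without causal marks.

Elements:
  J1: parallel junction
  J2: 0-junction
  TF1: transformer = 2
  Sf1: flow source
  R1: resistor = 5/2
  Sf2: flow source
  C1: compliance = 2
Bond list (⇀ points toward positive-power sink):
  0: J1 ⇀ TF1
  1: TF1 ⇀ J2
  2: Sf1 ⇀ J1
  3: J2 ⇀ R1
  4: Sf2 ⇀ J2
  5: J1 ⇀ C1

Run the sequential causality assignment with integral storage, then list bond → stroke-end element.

b0 stroke→TF1
b1 stroke→J2
b2 stroke→Sf1
b3 stroke→R1
b4 stroke→Sf2
b5 stroke→J1

bond 2 stroke at Sf1  (Sf1 fixes flow; stroke at Sf1)
bond 4 stroke at Sf2  (Sf2 fixes flow; stroke at Sf2)
bond 5 stroke at J1  (C1 integral (e out))
bond 0 stroke at TF1  (J1: bond 5 brought effort, rest push out)
bond 1 stroke at J2  (TF1 one-in-one-out from 0)
bond 3 stroke at R1  (0-jn J2 has e-setter on 1)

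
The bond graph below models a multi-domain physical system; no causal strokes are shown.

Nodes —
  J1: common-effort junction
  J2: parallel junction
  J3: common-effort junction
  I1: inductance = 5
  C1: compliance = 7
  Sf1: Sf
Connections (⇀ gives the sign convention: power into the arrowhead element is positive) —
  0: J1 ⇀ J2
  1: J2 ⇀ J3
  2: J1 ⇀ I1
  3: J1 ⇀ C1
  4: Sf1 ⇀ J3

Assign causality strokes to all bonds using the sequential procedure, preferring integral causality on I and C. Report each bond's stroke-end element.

#0 stroke→J2
#1 stroke→J3
#2 stroke→I1
#3 stroke→J1
#4 stroke→Sf1

bond 4 stroke at Sf1  (Sf1 fixes flow; stroke at Sf1)
bond 1 stroke at J3  (closing 0-jn rule on J3)
bond 0 stroke at J2  (only one effort-in slot at J2)
bond 2 stroke at I1  (I1 integral (f out))
bond 3 stroke at J1  (closing 0-jn rule on J1)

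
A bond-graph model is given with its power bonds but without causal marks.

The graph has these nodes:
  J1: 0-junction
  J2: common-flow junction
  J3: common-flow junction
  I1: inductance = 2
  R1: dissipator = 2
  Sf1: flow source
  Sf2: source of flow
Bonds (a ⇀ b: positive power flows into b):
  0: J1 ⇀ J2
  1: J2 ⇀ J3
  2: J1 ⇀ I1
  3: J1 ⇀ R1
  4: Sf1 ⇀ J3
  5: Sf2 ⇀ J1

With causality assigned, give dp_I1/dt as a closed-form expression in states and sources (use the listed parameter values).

dp_I1/dt = -2*F_Sf1 + 2*F_Sf2 - p_I1

bond 4 |Sf1  (Sf1 fixes flow; stroke at Sf1)
bond 5 |Sf2  (Sf2: flow source, stroke at near end)
bond 1 |J3  (common-f at J3 fixed by 4)
bond 0 |J2  (1-jn J2 has f-setter on 1)
bond 2 |I1  (I1 integral (f out))
bond 3 |J1  (J1: last free bond brings effort in)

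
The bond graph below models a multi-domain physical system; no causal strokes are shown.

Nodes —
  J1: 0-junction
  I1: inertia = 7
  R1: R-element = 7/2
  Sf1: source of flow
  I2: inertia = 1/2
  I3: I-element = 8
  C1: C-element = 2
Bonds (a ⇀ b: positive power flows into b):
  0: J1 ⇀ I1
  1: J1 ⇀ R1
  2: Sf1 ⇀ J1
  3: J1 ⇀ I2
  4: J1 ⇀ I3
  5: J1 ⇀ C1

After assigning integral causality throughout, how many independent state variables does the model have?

4  (C1, I1, I2, I3 all integral)

β2 →Sf1  (Sf1 (Sf) sets flow on bond)
β0 →I1  (I1: I, integral causality)
β3 →I2  (I2 outputs flow p/I2)
β4 →I3  (I3 outputs flow p/I3)
β5 →J1  (C1 outputs effort q/C1)
β1 →R1  (common-e at J1 fixed by 5)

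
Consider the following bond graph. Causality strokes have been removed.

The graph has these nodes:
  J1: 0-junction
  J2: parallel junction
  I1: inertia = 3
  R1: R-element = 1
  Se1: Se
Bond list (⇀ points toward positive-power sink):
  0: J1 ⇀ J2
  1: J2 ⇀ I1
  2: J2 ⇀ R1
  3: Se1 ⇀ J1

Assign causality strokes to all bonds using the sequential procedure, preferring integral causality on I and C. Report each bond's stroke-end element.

b3 stroke→J1  (Se1: effort source, stroke at far end)
b0 stroke→J2  (J1: bond 3 brought effort, rest push out)
b1 stroke→I1  (common-e at J2 fixed by 0)
b2 stroke→R1  (common-e at J2 fixed by 0)

b0 →J2
b1 →I1
b2 →R1
b3 →J1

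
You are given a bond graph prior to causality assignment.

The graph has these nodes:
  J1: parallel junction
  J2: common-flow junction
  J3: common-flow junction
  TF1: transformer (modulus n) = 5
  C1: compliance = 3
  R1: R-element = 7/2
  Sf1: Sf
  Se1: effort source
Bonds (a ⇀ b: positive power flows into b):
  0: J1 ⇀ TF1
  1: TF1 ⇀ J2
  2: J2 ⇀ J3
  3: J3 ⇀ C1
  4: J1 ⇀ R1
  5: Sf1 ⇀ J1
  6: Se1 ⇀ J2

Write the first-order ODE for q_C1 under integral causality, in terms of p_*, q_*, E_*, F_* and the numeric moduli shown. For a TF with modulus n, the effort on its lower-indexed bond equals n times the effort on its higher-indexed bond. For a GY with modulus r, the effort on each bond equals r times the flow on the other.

dq_C1/dt = 50*E_Se1/7 + 5*F_Sf1 - 50*q_C1/21

β5 →Sf1  (source Sf1 imposes f)
β6 →J2  (Se1 (Se) sets effort on bond)
β3 →J3  (prefer integral on C1)
β2 →J2  (closing 1-jn rule on J3)
β1 →TF1  (only one flow-in slot at J2)
β0 →J1  (through TF1, causality passes straight; one stroke at TF1)
β4 →R1  (common-e at J1 fixed by 0)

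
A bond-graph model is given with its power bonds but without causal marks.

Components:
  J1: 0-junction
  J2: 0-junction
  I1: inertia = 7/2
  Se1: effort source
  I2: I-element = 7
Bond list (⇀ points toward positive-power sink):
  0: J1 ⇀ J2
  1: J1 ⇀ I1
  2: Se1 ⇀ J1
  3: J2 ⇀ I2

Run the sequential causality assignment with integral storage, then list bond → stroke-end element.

bond 0 stroke at J2
bond 1 stroke at I1
bond 2 stroke at J1
bond 3 stroke at I2

#2 →J1  (Se1: effort source, stroke at far end)
#0 →J2  (J1: bond 2 brought effort, rest push out)
#1 →I1  (J1: bond 2 brought effort, rest push out)
#3 →I2  (J2 effort already set via bond 0)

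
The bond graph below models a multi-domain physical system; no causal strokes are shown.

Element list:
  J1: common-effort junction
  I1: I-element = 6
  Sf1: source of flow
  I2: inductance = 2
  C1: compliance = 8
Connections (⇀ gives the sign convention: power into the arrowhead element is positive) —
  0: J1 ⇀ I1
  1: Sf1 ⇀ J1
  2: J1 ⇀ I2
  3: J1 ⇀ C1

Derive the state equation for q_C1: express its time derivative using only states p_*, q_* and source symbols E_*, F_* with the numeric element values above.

β1 |Sf1  (Sf1: flow source, stroke at near end)
β0 |I1  (I1: I, integral causality)
β2 |I2  (I2: I, integral causality)
β3 |J1  (J1 needs exactly one e-in)

dq_C1/dt = F_Sf1 - p_I1/6 - p_I2/2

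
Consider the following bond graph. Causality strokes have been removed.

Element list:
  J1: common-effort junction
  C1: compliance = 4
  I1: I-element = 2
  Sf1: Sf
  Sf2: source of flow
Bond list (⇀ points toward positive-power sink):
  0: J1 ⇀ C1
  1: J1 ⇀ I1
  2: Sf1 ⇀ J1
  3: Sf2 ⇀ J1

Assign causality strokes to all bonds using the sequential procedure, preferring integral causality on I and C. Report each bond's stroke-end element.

bond 2 →Sf1  (Sf1: flow source, stroke at near end)
bond 3 →Sf2  (Sf2: flow source, stroke at near end)
bond 0 →J1  (C1: C, integral causality)
bond 1 →I1  (0-jn J1 has e-setter on 0)

β0 stroke at J1
β1 stroke at I1
β2 stroke at Sf1
β3 stroke at Sf2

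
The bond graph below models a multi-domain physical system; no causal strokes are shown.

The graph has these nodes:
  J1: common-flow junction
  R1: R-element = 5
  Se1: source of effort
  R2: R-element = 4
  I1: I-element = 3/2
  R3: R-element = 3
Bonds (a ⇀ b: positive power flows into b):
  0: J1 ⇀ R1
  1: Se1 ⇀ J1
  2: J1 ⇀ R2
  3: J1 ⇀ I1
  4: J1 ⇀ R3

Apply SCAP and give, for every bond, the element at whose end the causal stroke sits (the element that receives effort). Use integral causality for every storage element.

b0 →J1
b1 →J1
b2 →J1
b3 →I1
b4 →J1

β1 →J1  (Se1: effort source, stroke at far end)
β3 →I1  (I1 outputs flow p/I1)
β0 →J1  (J1: bond 3 brought flow, rest push out)
β2 →J1  (common-f at J1 fixed by 3)
β4 →J1  (1-jn J1 has f-setter on 3)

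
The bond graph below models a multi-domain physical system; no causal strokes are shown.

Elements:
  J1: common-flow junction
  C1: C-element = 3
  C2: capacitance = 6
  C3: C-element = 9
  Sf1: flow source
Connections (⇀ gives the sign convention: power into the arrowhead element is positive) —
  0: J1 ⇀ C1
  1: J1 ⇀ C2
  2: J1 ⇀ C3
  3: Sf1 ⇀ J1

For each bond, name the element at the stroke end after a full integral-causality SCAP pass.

β0 |J1
β1 |J1
β2 |J1
β3 |Sf1

bond 3 stroke at Sf1  (Sf1 (Sf) sets flow on bond)
bond 0 stroke at J1  (J1 flow already set via bond 3)
bond 1 stroke at J1  (common-f at J1 fixed by 3)
bond 2 stroke at J1  (1-jn J1 has f-setter on 3)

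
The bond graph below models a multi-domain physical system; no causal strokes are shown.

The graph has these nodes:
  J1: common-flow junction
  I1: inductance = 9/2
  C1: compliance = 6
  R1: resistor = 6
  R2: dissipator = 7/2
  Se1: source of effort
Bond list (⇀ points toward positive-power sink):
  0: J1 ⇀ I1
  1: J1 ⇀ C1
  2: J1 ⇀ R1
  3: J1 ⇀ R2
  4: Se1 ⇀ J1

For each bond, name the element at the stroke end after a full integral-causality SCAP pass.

bond 0 →I1
bond 1 →J1
bond 2 →J1
bond 3 →J1
bond 4 →J1

#4 →J1  (Se1 (Se) sets effort on bond)
#0 →I1  (I1 integral (f out))
#1 →J1  (J1: bond 0 brought flow, rest push out)
#2 →J1  (common-f at J1 fixed by 0)
#3 →J1  (1-jn J1 has f-setter on 0)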